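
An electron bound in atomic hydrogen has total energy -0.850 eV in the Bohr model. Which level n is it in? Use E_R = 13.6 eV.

E_n = −E_R Z²/n² ⇒ n² = E_R Z²/(−E_n) = 13.6 × 1² / 0.850 ≈ 16.00
n = 4

4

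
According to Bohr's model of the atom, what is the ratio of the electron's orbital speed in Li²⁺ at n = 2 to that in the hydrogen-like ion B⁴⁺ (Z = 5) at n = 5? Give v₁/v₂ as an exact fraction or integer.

v ∝ Z^1 · n^-1
v₁/v₂ = (3/5)^1 · (2/5)^-1 = 3/2

3/2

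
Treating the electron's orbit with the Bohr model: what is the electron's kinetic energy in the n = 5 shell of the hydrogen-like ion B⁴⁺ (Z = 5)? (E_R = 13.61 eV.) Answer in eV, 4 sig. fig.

For a Coulomb orbit the virial theorem gives K = −E_n.
E_n = −E_R·Z²/n², so K = E_R·Z²/n² = 13.61 × 5²/5² = 13.61 eV

13.61 eV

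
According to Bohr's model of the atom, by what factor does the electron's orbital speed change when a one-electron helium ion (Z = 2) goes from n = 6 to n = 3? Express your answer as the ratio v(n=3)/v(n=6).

2

v ∝ Z^1 · n^-1; with Z fixed, v ∝ n^-1.
v(n=3)/v(n=6) = (3/6)^-1 = 2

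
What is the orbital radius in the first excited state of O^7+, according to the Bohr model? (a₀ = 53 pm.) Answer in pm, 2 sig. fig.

r_n = n²a₀/Z = 2² × 53 / 8
    = 4 × 53 / 8 = 26 pm

26 pm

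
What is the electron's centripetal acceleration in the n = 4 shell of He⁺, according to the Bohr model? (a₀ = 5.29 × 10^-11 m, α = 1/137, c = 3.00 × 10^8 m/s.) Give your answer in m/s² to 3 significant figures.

r = n²a₀/Z = 4.23 × 10^-10 m, v = Zαc/n = 1.09 × 10^6 m/s
a = v²/r = (1.09 × 10^6)² / 4.23 × 10^-10 = 2.83 × 10^21 m/s²

2.83 × 10^21 m/s²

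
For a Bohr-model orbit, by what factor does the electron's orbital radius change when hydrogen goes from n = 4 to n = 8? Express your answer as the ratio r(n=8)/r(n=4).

r ∝ Z^-1 · n^2; with Z fixed, r ∝ n^2.
r(n=8)/r(n=4) = (8/4)^2 = 4

4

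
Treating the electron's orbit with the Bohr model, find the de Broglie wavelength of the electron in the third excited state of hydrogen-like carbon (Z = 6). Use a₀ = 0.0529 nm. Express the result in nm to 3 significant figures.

The Bohr quantisation condition is nλ = 2πr_n.
r_n = n²a₀/Z = 0.141 nm
λ = 2πr_n/n = 2π·0.141/4 = 0.222 nm

0.222 nm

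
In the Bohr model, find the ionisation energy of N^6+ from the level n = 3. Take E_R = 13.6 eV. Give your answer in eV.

74.0 eV

E_n = −E_R·Z²/n² = −13.6 × 7²/3² eV = -74.0 eV
Ionisation energy = −E_n = 74.0 eV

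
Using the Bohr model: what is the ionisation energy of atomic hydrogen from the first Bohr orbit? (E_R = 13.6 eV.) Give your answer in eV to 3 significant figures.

E_n = −E_R·Z²/n² = −13.6 × 1²/1² eV = -13.6 eV
Ionisation energy = −E_n = 13.6 eV

13.6 eV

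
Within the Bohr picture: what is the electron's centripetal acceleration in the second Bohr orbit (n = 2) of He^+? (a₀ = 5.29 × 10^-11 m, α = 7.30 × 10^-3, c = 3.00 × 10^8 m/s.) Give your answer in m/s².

r = n²a₀/Z = 1.06 × 10^-10 m, v = Zαc/n = 2.19 × 10^6 m/s
a = v²/r = (2.19 × 10^6)² / 1.06 × 10^-10 = 4.53 × 10^22 m/s²

4.53 × 10^22 m/s²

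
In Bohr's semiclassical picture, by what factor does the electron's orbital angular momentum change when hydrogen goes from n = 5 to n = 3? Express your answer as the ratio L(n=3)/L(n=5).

L = nℏ depends only on n, so L ∝ n.
L(n=3)/L(n=5) = (3/5)^1 = 3/5

3/5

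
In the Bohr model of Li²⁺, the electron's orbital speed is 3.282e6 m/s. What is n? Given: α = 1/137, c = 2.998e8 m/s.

v_n = Zαc/n ⇒ n = Zαc/v = 3 × 0.007299 × 2.998e8 / 3.282e6 ≈ 2.00
n = 2

2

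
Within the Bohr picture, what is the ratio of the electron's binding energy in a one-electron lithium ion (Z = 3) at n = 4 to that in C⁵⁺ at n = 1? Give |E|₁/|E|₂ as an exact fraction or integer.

|E| ∝ Z^2 · n^-2
|E|₁/|E|₂ = (3/6)^2 · (4/1)^-2 = 1/64

1/64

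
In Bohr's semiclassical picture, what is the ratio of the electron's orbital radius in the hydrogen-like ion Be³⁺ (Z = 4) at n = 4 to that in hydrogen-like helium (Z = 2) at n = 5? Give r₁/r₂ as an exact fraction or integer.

8/25

r ∝ Z^-1 · n^2
r₁/r₂ = (4/2)^-1 · (4/5)^2 = 8/25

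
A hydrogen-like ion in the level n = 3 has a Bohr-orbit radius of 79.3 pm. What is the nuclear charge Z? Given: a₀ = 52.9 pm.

r_n = n²a₀/Z ⇒ Z = n²a₀/r = 3² × 52.9 / 79.3 ≈ 6.00
Z = 6

6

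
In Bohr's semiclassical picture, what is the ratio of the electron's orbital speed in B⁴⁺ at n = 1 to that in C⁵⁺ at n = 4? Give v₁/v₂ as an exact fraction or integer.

10/3

v ∝ Z^1 · n^-1
v₁/v₂ = (5/6)^1 · (1/4)^-1 = 10/3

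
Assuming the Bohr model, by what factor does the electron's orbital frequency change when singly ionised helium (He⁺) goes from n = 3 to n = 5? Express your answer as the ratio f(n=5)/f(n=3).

f ∝ Z^2 · n^-3; with Z fixed, f ∝ n^-3.
f(n=5)/f(n=3) = (5/3)^-3 = 27/125

27/125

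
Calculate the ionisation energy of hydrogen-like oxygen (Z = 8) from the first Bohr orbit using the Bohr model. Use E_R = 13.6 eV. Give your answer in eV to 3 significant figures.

870 eV

E_n = −E_R·Z²/n² = −13.6 × 8²/1² eV = -870 eV
Ionisation energy = −E_n = 870 eV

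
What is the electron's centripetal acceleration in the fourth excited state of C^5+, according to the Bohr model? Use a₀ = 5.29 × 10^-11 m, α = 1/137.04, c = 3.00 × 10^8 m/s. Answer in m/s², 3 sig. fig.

3.13 × 10^22 m/s²

r = n²a₀/Z = 2.20 × 10^-10 m, v = Zαc/n = 2.63 × 10^6 m/s
a = v²/r = (2.63 × 10^6)² / 2.20 × 10^-10 = 3.13 × 10^22 m/s²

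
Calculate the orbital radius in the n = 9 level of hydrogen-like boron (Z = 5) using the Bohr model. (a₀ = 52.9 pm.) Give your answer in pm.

r_n = n²a₀/Z = 9² × 52.9 / 5
    = 81 × 52.9 / 5 = 857 pm

857 pm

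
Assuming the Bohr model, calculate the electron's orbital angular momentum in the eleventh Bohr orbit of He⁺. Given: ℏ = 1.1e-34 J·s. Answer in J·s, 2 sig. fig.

L_n = nℏ = 11 × 1.1e-34 = 1.2e-33 J·s

1.2e-33 J·s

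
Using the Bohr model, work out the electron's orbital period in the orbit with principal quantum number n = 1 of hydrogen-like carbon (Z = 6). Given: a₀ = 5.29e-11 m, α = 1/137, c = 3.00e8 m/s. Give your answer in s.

r = n²a₀/Z = 1²·5.29e-11/6 = 8.82e-12 m
v = Zαc/n = 6·0.00730·3.00e8/1 = 1.31e7 m/s
T = 2πr/v = 4.22e-18 s

4.22e-18 s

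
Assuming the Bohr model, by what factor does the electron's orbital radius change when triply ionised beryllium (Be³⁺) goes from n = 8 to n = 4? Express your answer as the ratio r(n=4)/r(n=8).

r ∝ Z^-1 · n^2; with Z fixed, r ∝ n^2.
r(n=4)/r(n=8) = (4/8)^2 = 1/4

1/4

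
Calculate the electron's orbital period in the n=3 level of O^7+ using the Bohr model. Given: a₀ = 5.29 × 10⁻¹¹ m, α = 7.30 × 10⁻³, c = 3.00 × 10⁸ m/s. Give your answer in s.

r = n²a₀/Z = 3²·5.29 × 10⁻¹¹/8 = 5.95 × 10⁻¹¹ m
v = Zαc/n = 8·0.00730·3.00 × 10⁸/3 = 5.84 × 10⁶ m/s
T = 2πr/v = 6.40 × 10⁻¹⁷ s

6.40 × 10⁻¹⁷ s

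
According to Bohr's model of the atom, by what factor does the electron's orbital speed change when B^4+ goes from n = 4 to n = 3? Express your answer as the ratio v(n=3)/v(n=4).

v ∝ Z^1 · n^-1; with Z fixed, v ∝ n^-1.
v(n=3)/v(n=4) = (3/4)^-1 = 4/3

4/3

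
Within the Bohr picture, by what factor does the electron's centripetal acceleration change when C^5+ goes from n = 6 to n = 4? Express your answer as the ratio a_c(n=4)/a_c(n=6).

a_c ∝ Z^3 · n^-4; with Z fixed, a_c ∝ n^-4.
a_c(n=4)/a_c(n=6) = (4/6)^-4 = 81/16

81/16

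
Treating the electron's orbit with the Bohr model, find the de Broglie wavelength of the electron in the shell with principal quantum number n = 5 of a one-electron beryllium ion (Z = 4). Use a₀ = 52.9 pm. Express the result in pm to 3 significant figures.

415 pm

The Bohr quantisation condition is nλ = 2πr_n.
r_n = n²a₀/Z = 331 pm
λ = 2πr_n/n = 2π·331/5 = 415 pm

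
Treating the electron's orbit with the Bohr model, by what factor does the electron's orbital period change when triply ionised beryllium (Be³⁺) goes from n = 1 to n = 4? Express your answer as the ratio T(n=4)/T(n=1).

64

T ∝ Z^-2 · n^3; with Z fixed, T ∝ n^3.
T(n=4)/T(n=1) = (4/1)^3 = 64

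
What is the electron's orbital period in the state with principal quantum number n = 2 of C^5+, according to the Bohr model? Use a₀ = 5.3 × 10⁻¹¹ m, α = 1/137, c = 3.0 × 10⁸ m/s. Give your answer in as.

r = n²a₀/Z = 2²·5.3 × 10⁻¹¹/6 = 3.5 × 10⁻¹¹ m
v = Zαc/n = 6·0.0073·3.0 × 10⁸/2 = 6.6 × 10⁶ m/s
T = 2πr/v = 3.4 × 10⁻¹⁷ s = 34 as

34 as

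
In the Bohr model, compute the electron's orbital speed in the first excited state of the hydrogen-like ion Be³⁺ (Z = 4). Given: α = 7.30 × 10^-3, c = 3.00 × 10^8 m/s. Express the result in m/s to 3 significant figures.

v_n = Zαc/n = 4 × 0.00730 × 3.00 × 10^8 / 2
    = 4.38 × 10^6 m/s

4.38 × 10^6 m/s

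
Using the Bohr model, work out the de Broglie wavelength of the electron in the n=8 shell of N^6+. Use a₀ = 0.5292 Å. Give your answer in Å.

3.800 Å

The Bohr quantisation condition is nλ = 2πr_n.
r_n = n²a₀/Z = 4.838 Å
λ = 2πr_n/n = 2π·4.838/8 = 3.800 Å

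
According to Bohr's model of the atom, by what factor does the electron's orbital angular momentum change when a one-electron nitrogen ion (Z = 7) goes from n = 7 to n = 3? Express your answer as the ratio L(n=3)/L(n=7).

L = nℏ depends only on n, so L ∝ n.
L(n=3)/L(n=7) = (3/7)^1 = 3/7

3/7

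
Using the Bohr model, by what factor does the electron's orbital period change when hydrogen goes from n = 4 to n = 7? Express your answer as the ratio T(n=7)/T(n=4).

T ∝ Z^-2 · n^3; with Z fixed, T ∝ n^3.
T(n=7)/T(n=4) = (7/4)^3 = 343/64

343/64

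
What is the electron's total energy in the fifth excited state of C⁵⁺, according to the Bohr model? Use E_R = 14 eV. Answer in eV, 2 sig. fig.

E_n = −E_R·Z²/n² = −14 × 6²/6² = -14 eV

-14 eV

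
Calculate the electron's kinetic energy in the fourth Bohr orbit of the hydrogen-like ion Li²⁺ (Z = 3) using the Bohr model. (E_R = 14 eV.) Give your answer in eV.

For a Coulomb orbit the virial theorem gives K = −E_n.
E_n = −E_R·Z²/n², so K = E_R·Z²/n² = 14 × 3²/4² = 7.9 eV

7.9 eV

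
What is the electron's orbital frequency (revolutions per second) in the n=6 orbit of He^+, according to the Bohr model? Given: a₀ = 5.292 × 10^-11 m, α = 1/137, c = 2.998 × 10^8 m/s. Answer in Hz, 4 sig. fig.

r = n²a₀/Z = 9.526 × 10^-10 m, v = Zαc/n = 7.294 × 10^5 m/s
f = v/(2πr) = 1.219 × 10^14 Hz

1.219 × 10^14 Hz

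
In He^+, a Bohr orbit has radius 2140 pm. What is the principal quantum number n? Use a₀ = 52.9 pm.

9

r_n = n²a₀/Z ⇒ n² = rZ/a₀ = 2140 × 2 / 52.9 ≈ 80.91
n = 9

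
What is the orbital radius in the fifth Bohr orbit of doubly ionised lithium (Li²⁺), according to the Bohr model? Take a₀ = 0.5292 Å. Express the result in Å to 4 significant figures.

r_n = n²a₀/Z = 5² × 0.5292 / 3
    = 25 × 0.5292 / 3 = 4.410 Å

4.410 Å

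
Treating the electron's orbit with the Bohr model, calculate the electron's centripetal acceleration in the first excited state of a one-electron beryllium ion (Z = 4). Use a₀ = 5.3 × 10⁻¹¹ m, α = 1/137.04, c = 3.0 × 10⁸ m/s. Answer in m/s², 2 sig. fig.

3.6 × 10²³ m/s²

r = n²a₀/Z = 5.3 × 10⁻¹¹ m, v = Zαc/n = 4.4 × 10⁶ m/s
a = v²/r = (4.4 × 10⁶)² / 5.3 × 10⁻¹¹ = 3.6 × 10²³ m/s²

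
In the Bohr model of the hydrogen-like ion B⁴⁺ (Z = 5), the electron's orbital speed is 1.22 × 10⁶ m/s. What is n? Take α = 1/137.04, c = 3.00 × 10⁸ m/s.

v_n = Zαc/n ⇒ n = Zαc/v = 5 × 0.00730 × 3.00 × 10⁸ / 1.22 × 10⁶ ≈ 8.97
n = 9

9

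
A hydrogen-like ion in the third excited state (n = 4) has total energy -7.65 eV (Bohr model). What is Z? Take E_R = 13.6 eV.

3

E_n = −E_R Z²/n² ⇒ Z² = −E_n n²/E_R = 7.65 × 4² / 13.6 ≈ 9.00
Z = 3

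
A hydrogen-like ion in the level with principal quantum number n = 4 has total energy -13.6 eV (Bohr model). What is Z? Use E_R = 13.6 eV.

4

E_n = −E_R Z²/n² ⇒ Z² = −E_n n²/E_R = 13.6 × 4² / 13.6 ≈ 16.00
Z = 4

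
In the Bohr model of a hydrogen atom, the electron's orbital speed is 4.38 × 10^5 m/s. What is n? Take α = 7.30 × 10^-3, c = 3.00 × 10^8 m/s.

5

v_n = Zαc/n ⇒ n = Zαc/v = 1 × 0.00730 × 3.00 × 10^8 / 4.38 × 10^5 ≈ 5.00
n = 5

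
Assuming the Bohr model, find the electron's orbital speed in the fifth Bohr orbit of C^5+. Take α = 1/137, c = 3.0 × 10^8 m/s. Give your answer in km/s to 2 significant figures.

2600 km/s

v_n = Zαc/n = 6 × 0.0073 × 3.0 × 10^8 / 5
    = 2600 km/s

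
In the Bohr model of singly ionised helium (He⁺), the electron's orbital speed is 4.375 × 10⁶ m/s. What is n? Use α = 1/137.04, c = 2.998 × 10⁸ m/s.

v_n = Zαc/n ⇒ n = Zαc/v = 2 × 0.007297 × 2.998 × 10⁸ / 4.375 × 10⁶ ≈ 1.00
n = 1

1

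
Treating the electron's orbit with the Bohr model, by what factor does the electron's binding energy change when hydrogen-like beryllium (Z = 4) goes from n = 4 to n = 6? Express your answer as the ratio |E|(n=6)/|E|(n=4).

|E| ∝ Z^2 · n^-2; with Z fixed, |E| ∝ n^-2.
|E|(n=6)/|E|(n=4) = (6/4)^-2 = 4/9

4/9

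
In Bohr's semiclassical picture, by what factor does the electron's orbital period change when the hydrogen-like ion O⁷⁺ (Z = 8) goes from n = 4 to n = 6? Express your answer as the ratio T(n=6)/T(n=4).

27/8

T ∝ Z^-2 · n^3; with Z fixed, T ∝ n^3.
T(n=6)/T(n=4) = (6/4)^3 = 27/8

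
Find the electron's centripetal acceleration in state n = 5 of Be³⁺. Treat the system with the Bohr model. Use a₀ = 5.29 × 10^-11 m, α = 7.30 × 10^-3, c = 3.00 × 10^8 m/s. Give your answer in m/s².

r = n²a₀/Z = 3.31 × 10^-10 m, v = Zαc/n = 1.75 × 10^6 m/s
a = v²/r = (1.75 × 10^6)² / 3.31 × 10^-10 = 9.28 × 10^21 m/s²

9.28 × 10^21 m/s²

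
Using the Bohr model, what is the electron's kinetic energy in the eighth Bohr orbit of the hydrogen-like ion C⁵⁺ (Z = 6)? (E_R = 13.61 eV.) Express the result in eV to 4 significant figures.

For a Coulomb orbit the virial theorem gives K = −E_n.
E_n = −E_R·Z²/n², so K = E_R·Z²/n² = 13.61 × 6²/8² = 7.656 eV

7.656 eV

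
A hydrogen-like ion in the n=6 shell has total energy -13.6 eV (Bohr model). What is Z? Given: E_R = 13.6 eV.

6

E_n = −E_R Z²/n² ⇒ Z² = −E_n n²/E_R = 13.6 × 6² / 13.6 ≈ 36.00
Z = 6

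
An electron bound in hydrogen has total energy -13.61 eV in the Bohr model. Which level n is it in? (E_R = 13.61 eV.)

1

E_n = −E_R Z²/n² ⇒ n² = E_R Z²/(−E_n) = 13.61 × 1² / 13.61 ≈ 1.00
n = 1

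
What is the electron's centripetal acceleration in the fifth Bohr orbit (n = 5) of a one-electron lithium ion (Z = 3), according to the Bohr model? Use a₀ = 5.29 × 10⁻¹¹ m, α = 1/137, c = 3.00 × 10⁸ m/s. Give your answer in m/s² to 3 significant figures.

3.92 × 10²¹ m/s²

r = n²a₀/Z = 4.41 × 10⁻¹⁰ m, v = Zαc/n = 1.31 × 10⁶ m/s
a = v²/r = (1.31 × 10⁶)² / 4.41 × 10⁻¹⁰ = 3.92 × 10²¹ m/s²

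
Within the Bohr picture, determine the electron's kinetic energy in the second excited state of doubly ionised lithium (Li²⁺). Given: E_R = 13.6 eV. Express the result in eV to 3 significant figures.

13.6 eV

For a Coulomb orbit the virial theorem gives K = −E_n.
E_n = −E_R·Z²/n², so K = E_R·Z²/n² = 13.6 × 3²/3² = 13.6 eV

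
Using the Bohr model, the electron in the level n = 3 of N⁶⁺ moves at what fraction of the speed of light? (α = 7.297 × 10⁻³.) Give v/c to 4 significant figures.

0.01703

v_n = Zαc/n, so v/c = Zα/n = 7 × 0.007297 / 3 = 0.01703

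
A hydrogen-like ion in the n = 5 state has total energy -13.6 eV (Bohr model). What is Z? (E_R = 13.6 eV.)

5

E_n = −E_R Z²/n² ⇒ Z² = −E_n n²/E_R = 13.6 × 5² / 13.6 ≈ 25.00
Z = 5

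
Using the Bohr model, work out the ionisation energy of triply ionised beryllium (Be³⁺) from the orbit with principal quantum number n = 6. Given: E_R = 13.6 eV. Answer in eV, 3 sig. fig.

E_n = −E_R·Z²/n² = −13.6 × 4²/6² eV = -6.04 eV
Ionisation energy = −E_n = 6.04 eV

6.04 eV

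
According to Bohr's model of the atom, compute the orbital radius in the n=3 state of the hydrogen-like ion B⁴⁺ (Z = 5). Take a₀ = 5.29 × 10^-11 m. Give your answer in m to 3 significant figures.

9.52 × 10^-11 m

r_n = n²a₀/Z = 3² × 5.29 × 10^-11 / 5
    = 9 × 5.29 × 10^-11 / 5 = 9.52 × 10^-11 m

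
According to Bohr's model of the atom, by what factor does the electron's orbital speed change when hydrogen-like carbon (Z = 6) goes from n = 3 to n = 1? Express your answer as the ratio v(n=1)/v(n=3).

v ∝ Z^1 · n^-1; with Z fixed, v ∝ n^-1.
v(n=1)/v(n=3) = (1/3)^-1 = 3

3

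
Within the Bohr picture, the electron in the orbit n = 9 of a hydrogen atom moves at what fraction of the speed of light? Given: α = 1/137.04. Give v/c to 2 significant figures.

v_n = Zαc/n, so v/c = Zα/n = 1 × 0.0073 / 9 = 0.00081

0.00081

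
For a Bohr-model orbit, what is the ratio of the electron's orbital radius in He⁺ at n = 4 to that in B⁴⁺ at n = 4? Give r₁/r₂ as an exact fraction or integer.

5/2

r ∝ Z^-1 · n^2
r₁/r₂ = (2/5)^-1 · (4/4)^2 = 5/2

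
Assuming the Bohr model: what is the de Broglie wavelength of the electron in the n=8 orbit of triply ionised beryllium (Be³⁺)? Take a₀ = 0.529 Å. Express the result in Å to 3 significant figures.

The Bohr quantisation condition is nλ = 2πr_n.
r_n = n²a₀/Z = 8.46 Å
λ = 2πr_n/n = 2π·8.46/8 = 6.65 Å

6.65 Å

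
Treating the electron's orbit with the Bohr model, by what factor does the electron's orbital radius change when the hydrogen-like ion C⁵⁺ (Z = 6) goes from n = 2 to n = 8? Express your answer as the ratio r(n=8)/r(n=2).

16

r ∝ Z^-1 · n^2; with Z fixed, r ∝ n^2.
r(n=8)/r(n=2) = (8/2)^2 = 16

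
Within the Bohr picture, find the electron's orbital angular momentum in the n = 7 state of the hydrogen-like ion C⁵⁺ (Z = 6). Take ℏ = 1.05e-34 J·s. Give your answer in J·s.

L_n = nℏ = 7 × 1.05e-34 = 7.35e-34 J·s

7.35e-34 J·s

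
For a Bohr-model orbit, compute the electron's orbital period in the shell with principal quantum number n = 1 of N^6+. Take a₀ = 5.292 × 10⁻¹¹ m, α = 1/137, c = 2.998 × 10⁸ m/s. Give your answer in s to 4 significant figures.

r = n²a₀/Z = 1²·5.292 × 10⁻¹¹/7 = 7.560 × 10⁻¹² m
v = Zαc/n = 7·0.007299·2.998 × 10⁸/1 = 1.532 × 10⁷ m/s
T = 2πr/v = 3.101 × 10⁻¹⁸ s

3.101 × 10⁻¹⁸ s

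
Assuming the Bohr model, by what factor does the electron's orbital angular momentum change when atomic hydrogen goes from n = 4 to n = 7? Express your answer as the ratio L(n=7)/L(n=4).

7/4

L = nℏ depends only on n, so L ∝ n.
L(n=7)/L(n=4) = (7/4)^1 = 7/4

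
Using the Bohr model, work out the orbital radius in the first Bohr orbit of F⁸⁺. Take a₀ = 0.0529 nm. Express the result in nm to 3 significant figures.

0.00588 nm

r_n = n²a₀/Z = 1² × 0.0529 / 9
    = 1 × 0.0529 / 9 = 0.00588 nm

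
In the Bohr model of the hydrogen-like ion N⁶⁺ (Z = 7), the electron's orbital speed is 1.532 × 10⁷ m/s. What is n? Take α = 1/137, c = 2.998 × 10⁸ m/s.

1

v_n = Zαc/n ⇒ n = Zαc/v = 7 × 0.007299 × 2.998 × 10⁸ / 1.532 × 10⁷ ≈ 1.00
n = 1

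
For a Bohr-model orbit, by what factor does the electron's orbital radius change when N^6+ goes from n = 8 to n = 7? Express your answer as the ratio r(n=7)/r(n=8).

r ∝ Z^-1 · n^2; with Z fixed, r ∝ n^2.
r(n=7)/r(n=8) = (7/8)^2 = 49/64

49/64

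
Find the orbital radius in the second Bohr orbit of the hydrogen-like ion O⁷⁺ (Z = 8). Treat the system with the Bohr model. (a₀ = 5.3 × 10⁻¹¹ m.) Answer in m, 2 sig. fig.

r_n = n²a₀/Z = 2² × 5.3 × 10⁻¹¹ / 8
    = 4 × 5.3 × 10⁻¹¹ / 8 = 2.6 × 10⁻¹¹ m

2.6 × 10⁻¹¹ m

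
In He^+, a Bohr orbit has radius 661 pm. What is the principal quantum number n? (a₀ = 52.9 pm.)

5

r_n = n²a₀/Z ⇒ n² = rZ/a₀ = 661 × 2 / 52.9 ≈ 24.99
n = 5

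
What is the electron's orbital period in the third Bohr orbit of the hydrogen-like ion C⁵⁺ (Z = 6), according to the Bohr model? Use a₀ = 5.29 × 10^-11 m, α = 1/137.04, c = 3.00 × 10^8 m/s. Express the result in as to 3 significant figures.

114 as

r = n²a₀/Z = 3²·5.29 × 10^-11/6 = 7.94 × 10^-11 m
v = Zαc/n = 6·0.00730·3.00 × 10^8/3 = 4.38 × 10^6 m/s
T = 2πr/v = 1.14 × 10^-16 s = 114 as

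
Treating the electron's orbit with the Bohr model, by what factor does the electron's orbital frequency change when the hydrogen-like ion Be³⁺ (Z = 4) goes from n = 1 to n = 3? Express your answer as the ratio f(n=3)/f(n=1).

1/27

f ∝ Z^2 · n^-3; with Z fixed, f ∝ n^-3.
f(n=3)/f(n=1) = (3/1)^-3 = 1/27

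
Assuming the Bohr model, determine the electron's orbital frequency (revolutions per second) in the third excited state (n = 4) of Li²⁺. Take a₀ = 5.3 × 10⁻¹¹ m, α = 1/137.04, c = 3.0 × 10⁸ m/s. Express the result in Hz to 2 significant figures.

r = n²a₀/Z = 2.8 × 10⁻¹⁰ m, v = Zαc/n = 1.6 × 10⁶ m/s
f = v/(2πr) = 9.2 × 10¹⁴ Hz

9.2 × 10¹⁴ Hz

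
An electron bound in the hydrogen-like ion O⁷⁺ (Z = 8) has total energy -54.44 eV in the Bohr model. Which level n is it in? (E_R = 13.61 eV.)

4

E_n = −E_R Z²/n² ⇒ n² = E_R Z²/(−E_n) = 13.61 × 8² / 54.44 ≈ 16.00
n = 4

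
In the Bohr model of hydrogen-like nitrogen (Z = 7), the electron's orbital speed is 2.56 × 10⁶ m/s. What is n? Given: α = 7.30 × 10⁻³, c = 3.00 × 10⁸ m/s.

v_n = Zαc/n ⇒ n = Zαc/v = 7 × 0.00730 × 3.00 × 10⁸ / 2.56 × 10⁶ ≈ 5.99
n = 6

6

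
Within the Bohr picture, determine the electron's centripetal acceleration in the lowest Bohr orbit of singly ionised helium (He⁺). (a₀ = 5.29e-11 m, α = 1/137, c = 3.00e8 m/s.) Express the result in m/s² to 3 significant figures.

r = n²a₀/Z = 2.65e-11 m, v = Zαc/n = 4.38e6 m/s
a = v²/r = (4.38e6)² / 2.65e-11 = 7.25e23 m/s²

7.25e23 m/s²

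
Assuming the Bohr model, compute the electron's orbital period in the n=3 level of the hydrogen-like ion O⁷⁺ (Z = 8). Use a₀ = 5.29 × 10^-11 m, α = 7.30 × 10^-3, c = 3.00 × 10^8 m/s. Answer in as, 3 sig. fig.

r = n²a₀/Z = 3²·5.29 × 10^-11/8 = 5.95 × 10^-11 m
v = Zαc/n = 8·0.00730·3.00 × 10^8/3 = 5.84 × 10^6 m/s
T = 2πr/v = 6.40 × 10^-17 s = 64.0 as

64.0 as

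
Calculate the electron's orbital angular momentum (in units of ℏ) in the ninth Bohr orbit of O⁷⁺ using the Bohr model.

L_n = nℏ, so L/ℏ = n = 9.

9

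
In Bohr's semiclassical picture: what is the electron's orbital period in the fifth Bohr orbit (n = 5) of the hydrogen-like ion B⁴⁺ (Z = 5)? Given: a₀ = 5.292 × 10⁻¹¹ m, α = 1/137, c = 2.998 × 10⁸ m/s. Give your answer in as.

r = n²a₀/Z = 5²·5.292 × 10⁻¹¹/5 = 2.646 × 10⁻¹⁰ m
v = Zαc/n = 5·0.007299·2.998 × 10⁸/5 = 2.188 × 10⁶ m/s
T = 2πr/v = 7.597 × 10⁻¹⁶ s = 759.7 as

759.7 as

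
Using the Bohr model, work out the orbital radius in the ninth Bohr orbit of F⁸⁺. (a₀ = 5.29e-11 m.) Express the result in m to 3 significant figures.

r_n = n²a₀/Z = 9² × 5.29e-11 / 9
    = 81 × 5.29e-11 / 9 = 4.76e-10 m

4.76e-10 m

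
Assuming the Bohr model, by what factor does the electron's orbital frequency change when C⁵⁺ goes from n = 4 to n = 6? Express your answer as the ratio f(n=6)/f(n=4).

f ∝ Z^2 · n^-3; with Z fixed, f ∝ n^-3.
f(n=6)/f(n=4) = (6/4)^-3 = 8/27

8/27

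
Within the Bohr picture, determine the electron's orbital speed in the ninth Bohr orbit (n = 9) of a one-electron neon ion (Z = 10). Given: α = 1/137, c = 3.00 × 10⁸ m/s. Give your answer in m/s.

2.43 × 10⁶ m/s

v_n = Zαc/n = 10 × 0.00730 × 3.00 × 10⁸ / 9
    = 2.43 × 10⁶ m/s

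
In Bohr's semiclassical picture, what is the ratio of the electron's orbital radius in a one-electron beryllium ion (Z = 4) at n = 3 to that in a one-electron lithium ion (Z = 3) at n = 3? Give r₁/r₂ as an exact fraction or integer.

3/4

r ∝ Z^-1 · n^2
r₁/r₂ = (4/3)^-1 · (3/3)^2 = 3/4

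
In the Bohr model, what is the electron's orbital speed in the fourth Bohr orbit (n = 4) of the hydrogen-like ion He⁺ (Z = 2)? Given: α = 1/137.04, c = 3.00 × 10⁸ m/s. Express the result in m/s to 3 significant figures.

v_n = Zαc/n = 2 × 0.00730 × 3.00 × 10⁸ / 4
    = 1.09 × 10⁶ m/s

1.09 × 10⁶ m/s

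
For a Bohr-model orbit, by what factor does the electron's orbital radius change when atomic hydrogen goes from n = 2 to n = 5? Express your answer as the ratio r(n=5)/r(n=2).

25/4

r ∝ Z^-1 · n^2; with Z fixed, r ∝ n^2.
r(n=5)/r(n=2) = (5/2)^2 = 25/4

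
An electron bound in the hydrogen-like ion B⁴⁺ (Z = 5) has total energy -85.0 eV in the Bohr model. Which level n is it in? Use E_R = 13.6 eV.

2

E_n = −E_R Z²/n² ⇒ n² = E_R Z²/(−E_n) = 13.6 × 5² / 85.0 ≈ 4.00
n = 2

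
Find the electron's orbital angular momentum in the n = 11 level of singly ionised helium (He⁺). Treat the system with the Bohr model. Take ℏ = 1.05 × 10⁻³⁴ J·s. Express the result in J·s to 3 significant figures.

L_n = nℏ = 11 × 1.05 × 10⁻³⁴ = 1.16 × 10⁻³³ J·s

1.16 × 10⁻³³ J·s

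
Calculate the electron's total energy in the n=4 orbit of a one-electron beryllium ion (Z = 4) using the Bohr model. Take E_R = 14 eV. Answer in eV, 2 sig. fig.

-14 eV

E_n = −E_R·Z²/n² = −14 × 4²/4² = -14 eV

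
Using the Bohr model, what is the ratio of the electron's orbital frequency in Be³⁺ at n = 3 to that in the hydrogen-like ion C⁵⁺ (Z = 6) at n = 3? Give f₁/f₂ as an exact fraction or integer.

4/9

f ∝ Z^2 · n^-3
f₁/f₂ = (4/6)^2 · (3/3)^-3 = 4/9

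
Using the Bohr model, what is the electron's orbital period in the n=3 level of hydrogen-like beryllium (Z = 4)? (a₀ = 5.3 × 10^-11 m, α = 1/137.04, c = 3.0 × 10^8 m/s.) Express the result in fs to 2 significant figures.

0.26 fs

r = n²a₀/Z = 3²·5.3 × 10^-11/4 = 1.2 × 10^-10 m
v = Zαc/n = 4·0.0073·3.0 × 10^8/3 = 2.9 × 10^6 m/s
T = 2πr/v = 2.6 × 10^-16 s = 0.26 fs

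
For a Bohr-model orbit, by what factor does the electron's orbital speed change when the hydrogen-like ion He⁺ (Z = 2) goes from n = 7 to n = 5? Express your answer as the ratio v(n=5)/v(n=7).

v ∝ Z^1 · n^-1; with Z fixed, v ∝ n^-1.
v(n=5)/v(n=7) = (5/7)^-1 = 7/5

7/5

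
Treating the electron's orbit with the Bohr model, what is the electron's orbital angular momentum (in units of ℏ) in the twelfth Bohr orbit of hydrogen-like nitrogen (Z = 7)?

L_n = nℏ, so L/ℏ = n = 12.

12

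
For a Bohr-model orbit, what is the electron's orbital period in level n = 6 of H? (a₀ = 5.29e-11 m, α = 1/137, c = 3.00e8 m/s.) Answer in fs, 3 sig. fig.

32.8 fs

r = n²a₀/Z = 6²·5.29e-11/1 = 1.90e-9 m
v = Zαc/n = 1·0.00730·3.00e8/6 = 3.65e5 m/s
T = 2πr/v = 3.28e-14 s = 32.8 fs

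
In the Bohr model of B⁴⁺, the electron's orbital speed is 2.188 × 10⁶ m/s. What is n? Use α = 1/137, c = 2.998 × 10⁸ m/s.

v_n = Zαc/n ⇒ n = Zαc/v = 5 × 0.007299 × 2.998 × 10⁸ / 2.188 × 10⁶ ≈ 5.00
n = 5

5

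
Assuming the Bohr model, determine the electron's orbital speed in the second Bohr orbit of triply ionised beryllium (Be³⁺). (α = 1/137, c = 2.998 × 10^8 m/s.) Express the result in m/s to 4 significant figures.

v_n = Zαc/n = 4 × 0.007299 × 2.998 × 10^8 / 2
    = 4.377 × 10^6 m/s

4.377 × 10^6 m/s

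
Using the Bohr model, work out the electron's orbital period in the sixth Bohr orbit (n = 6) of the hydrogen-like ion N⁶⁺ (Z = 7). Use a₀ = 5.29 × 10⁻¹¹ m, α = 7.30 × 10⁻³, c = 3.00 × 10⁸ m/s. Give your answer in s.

r = n²a₀/Z = 6²·5.29 × 10⁻¹¹/7 = 2.72 × 10⁻¹⁰ m
v = Zαc/n = 7·0.00730·3.00 × 10⁸/6 = 2.56 × 10⁶ m/s
T = 2πr/v = 6.69 × 10⁻¹⁶ s

6.69 × 10⁻¹⁶ s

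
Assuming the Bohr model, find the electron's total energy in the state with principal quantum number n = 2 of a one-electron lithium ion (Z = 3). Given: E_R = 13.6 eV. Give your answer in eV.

E_n = −E_R·Z²/n² = −13.6 × 3²/2² = -30.6 eV

-30.6 eV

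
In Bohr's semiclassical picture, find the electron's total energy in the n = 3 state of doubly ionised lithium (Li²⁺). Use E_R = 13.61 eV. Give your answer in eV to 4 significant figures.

E_n = −E_R·Z²/n² = −13.61 × 3²/3² = -13.61 eV

-13.61 eV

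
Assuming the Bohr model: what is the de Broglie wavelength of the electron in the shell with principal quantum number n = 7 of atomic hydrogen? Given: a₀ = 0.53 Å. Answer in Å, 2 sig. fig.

23 Å

The Bohr quantisation condition is nλ = 2πr_n.
r_n = n²a₀/Z = 26 Å
λ = 2πr_n/n = 2π·26/7 = 23 Å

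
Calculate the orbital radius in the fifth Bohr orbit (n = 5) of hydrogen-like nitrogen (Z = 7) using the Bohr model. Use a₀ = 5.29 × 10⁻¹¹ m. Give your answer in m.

r_n = n²a₀/Z = 5² × 5.29 × 10⁻¹¹ / 7
    = 25 × 5.29 × 10⁻¹¹ / 7 = 1.89 × 10⁻¹⁰ m

1.89 × 10⁻¹⁰ m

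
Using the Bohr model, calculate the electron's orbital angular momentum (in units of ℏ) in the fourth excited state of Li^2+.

5

L_n = nℏ, so L/ℏ = n = 5.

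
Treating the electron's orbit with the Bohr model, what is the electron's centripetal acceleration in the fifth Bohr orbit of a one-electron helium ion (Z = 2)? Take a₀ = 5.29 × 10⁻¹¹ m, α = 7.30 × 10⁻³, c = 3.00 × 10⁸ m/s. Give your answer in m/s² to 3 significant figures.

r = n²a₀/Z = 6.61 × 10⁻¹⁰ m, v = Zαc/n = 8.76 × 10⁵ m/s
a = v²/r = (8.76 × 10⁵)² / 6.61 × 10⁻¹⁰ = 1.16 × 10²¹ m/s²

1.16 × 10²¹ m/s²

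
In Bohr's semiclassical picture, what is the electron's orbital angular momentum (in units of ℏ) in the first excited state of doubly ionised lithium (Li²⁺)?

L_n = nℏ, so L/ℏ = n = 2.

2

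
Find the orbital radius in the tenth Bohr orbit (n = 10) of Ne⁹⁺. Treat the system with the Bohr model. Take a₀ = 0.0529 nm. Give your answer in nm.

r_n = n²a₀/Z = 10² × 0.0529 / 10
    = 100 × 0.0529 / 10 = 0.529 nm

0.529 nm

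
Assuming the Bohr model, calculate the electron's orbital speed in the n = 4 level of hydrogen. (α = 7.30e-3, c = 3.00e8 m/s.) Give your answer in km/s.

548 km/s

v_n = Zαc/n = 1 × 0.00730 × 3.00e8 / 4
    = 548 km/s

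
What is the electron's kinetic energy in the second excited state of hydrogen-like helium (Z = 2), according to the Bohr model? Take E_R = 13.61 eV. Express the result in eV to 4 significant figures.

6.049 eV

For a Coulomb orbit the virial theorem gives K = −E_n.
E_n = −E_R·Z²/n², so K = E_R·Z²/n² = 13.61 × 2²/3² = 6.049 eV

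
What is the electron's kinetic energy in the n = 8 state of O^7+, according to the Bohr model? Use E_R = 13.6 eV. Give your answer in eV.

For a Coulomb orbit the virial theorem gives K = −E_n.
E_n = −E_R·Z²/n², so K = E_R·Z²/n² = 13.6 × 8²/8² = 13.6 eV

13.6 eV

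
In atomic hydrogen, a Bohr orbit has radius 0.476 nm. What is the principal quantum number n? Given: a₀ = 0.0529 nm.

3

r_n = n²a₀/Z ⇒ n² = rZ/a₀ = 0.476 × 1 / 0.0529 ≈ 9.00
n = 3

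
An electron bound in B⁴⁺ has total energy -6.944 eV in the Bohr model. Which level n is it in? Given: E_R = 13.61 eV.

E_n = −E_R Z²/n² ⇒ n² = E_R Z²/(−E_n) = 13.61 × 5² / 6.944 ≈ 49.00
n = 7

7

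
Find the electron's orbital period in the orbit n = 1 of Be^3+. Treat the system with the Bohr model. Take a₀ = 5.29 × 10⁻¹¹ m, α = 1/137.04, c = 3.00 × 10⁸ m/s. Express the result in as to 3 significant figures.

r = n²a₀/Z = 1²·5.29 × 10⁻¹¹/4 = 1.32 × 10⁻¹¹ m
v = Zαc/n = 4·0.00730·3.00 × 10⁸/1 = 8.76 × 10⁶ m/s
T = 2πr/v = 9.49 × 10⁻¹⁸ s = 9.49 as

9.49 as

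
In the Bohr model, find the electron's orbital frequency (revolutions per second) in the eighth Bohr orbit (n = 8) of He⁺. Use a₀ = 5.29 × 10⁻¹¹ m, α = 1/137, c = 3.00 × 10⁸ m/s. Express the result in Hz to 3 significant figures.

r = n²a₀/Z = 1.69 × 10⁻⁹ m, v = Zαc/n = 5.47 × 10⁵ m/s
f = v/(2πr) = 5.15 × 10¹³ Hz

5.15 × 10¹³ Hz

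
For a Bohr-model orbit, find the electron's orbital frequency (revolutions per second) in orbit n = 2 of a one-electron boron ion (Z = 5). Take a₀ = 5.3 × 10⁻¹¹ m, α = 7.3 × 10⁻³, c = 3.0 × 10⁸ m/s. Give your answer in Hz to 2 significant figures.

2.1 × 10¹⁶ Hz

r = n²a₀/Z = 4.2 × 10⁻¹¹ m, v = Zαc/n = 5.5 × 10⁶ m/s
f = v/(2πr) = 2.1 × 10¹⁶ Hz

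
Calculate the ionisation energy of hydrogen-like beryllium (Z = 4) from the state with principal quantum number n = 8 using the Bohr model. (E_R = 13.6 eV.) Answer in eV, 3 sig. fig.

3.40 eV

E_n = −E_R·Z²/n² = −13.6 × 4²/8² eV = -3.40 eV
Ionisation energy = −E_n = 3.40 eV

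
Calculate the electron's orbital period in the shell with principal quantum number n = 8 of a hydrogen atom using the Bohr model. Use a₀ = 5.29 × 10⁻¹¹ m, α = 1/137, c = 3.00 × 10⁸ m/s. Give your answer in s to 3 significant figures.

7.77 × 10⁻¹⁴ s

r = n²a₀/Z = 8²·5.29 × 10⁻¹¹/1 = 3.39 × 10⁻⁹ m
v = Zαc/n = 1·0.00730·3.00 × 10⁸/8 = 2.74 × 10⁵ m/s
T = 2πr/v = 7.77 × 10⁻¹⁴ s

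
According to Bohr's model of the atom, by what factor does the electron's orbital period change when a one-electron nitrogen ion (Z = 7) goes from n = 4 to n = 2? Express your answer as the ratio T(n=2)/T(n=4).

1/8

T ∝ Z^-2 · n^3; with Z fixed, T ∝ n^3.
T(n=2)/T(n=4) = (2/4)^3 = 1/8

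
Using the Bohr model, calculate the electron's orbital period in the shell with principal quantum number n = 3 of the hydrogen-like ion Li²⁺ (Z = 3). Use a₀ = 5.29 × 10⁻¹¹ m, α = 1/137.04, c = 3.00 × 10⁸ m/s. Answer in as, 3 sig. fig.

r = n²a₀/Z = 3²·5.29 × 10⁻¹¹/3 = 1.59 × 10⁻¹⁰ m
v = Zαc/n = 3·0.00730·3.00 × 10⁸/3 = 2.19 × 10⁶ m/s
T = 2πr/v = 4.55 × 10⁻¹⁶ s = 455 as

455 as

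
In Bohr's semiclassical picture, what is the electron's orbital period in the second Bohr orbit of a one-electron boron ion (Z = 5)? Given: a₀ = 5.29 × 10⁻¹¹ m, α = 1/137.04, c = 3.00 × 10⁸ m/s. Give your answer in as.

48.6 as

r = n²a₀/Z = 2²·5.29 × 10⁻¹¹/5 = 4.23 × 10⁻¹¹ m
v = Zαc/n = 5·0.00730·3.00 × 10⁸/2 = 5.47 × 10⁶ m/s
T = 2πr/v = 4.86 × 10⁻¹⁷ s = 48.6 as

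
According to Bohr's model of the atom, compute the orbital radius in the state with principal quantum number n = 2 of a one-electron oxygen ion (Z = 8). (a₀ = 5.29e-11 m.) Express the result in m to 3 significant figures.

2.65e-11 m

r_n = n²a₀/Z = 2² × 5.29e-11 / 8
    = 4 × 5.29e-11 / 8 = 2.65e-11 m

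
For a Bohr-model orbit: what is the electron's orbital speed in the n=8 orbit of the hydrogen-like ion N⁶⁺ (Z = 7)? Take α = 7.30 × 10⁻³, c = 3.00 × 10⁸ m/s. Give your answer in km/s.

1920 km/s

v_n = Zαc/n = 7 × 0.00730 × 3.00 × 10⁸ / 8
    = 1920 km/s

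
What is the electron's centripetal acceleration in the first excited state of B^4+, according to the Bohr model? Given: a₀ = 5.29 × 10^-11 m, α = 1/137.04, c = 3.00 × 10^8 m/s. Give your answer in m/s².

7.08 × 10^23 m/s²

r = n²a₀/Z = 4.23 × 10^-11 m, v = Zαc/n = 5.47 × 10^6 m/s
a = v²/r = (5.47 × 10^6)² / 4.23 × 10^-11 = 7.08 × 10^23 m/s²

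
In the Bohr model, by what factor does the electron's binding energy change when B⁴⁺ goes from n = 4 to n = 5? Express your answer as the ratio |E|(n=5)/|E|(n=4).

|E| ∝ Z^2 · n^-2; with Z fixed, |E| ∝ n^-2.
|E|(n=5)/|E|(n=4) = (5/4)^-2 = 16/25

16/25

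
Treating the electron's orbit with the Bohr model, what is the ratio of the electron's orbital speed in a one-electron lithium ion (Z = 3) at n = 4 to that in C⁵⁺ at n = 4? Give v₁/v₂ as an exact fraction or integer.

1/2

v ∝ Z^1 · n^-1
v₁/v₂ = (3/6)^1 · (4/4)^-1 = 1/2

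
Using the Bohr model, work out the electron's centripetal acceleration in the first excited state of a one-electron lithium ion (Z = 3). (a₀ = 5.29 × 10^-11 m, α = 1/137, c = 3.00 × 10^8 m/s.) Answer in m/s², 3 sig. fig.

r = n²a₀/Z = 7.05 × 10^-11 m, v = Zαc/n = 3.28 × 10^6 m/s
a = v²/r = (3.28 × 10^6)² / 7.05 × 10^-11 = 1.53 × 10^23 m/s²

1.53 × 10^23 m/s²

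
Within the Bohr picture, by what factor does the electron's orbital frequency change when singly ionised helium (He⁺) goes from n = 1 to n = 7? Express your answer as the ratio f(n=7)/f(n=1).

1/343

f ∝ Z^2 · n^-3; with Z fixed, f ∝ n^-3.
f(n=7)/f(n=1) = (7/1)^-3 = 1/343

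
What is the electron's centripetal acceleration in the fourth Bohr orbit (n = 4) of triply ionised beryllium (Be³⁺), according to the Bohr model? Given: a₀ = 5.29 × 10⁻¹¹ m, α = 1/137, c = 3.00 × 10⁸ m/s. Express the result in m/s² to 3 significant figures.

r = n²a₀/Z = 2.12 × 10⁻¹⁰ m, v = Zαc/n = 2.19 × 10⁶ m/s
a = v²/r = (2.19 × 10⁶)² / 2.12 × 10⁻¹⁰ = 2.27 × 10²² m/s²

2.27 × 10²² m/s²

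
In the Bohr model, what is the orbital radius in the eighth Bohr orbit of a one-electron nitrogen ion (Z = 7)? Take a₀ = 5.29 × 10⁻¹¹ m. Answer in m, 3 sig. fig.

4.84 × 10⁻¹⁰ m

r_n = n²a₀/Z = 8² × 5.29 × 10⁻¹¹ / 7
    = 64 × 5.29 × 10⁻¹¹ / 7 = 4.84 × 10⁻¹⁰ m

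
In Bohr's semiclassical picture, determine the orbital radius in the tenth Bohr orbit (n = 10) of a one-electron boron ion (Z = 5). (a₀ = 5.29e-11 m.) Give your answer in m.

r_n = n²a₀/Z = 10² × 5.29e-11 / 5
    = 100 × 5.29e-11 / 5 = 1.06e-9 m

1.06e-9 m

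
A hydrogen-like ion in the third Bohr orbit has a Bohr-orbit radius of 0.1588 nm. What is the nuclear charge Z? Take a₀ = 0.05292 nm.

3

r_n = n²a₀/Z ⇒ Z = n²a₀/r = 3² × 0.05292 / 0.1588 ≈ 3.00
Z = 3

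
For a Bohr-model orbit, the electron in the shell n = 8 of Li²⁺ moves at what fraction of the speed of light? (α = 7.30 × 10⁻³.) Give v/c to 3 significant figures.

v_n = Zαc/n, so v/c = Zα/n = 3 × 0.00730 / 8 = 0.00274

0.00274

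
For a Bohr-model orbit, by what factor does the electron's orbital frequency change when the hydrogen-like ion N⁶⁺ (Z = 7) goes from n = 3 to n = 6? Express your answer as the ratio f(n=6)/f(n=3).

1/8

f ∝ Z^2 · n^-3; with Z fixed, f ∝ n^-3.
f(n=6)/f(n=3) = (6/3)^-3 = 1/8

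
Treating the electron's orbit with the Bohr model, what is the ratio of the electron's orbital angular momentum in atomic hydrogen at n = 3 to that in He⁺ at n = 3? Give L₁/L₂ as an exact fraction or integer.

1

L = nℏ is independent of Z.
L₁/L₂ = n₁/n₂ = 3/3 = 1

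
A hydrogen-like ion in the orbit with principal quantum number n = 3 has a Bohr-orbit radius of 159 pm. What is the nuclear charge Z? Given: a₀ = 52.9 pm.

r_n = n²a₀/Z ⇒ Z = n²a₀/r = 3² × 52.9 / 159 ≈ 2.99
Z = 3

3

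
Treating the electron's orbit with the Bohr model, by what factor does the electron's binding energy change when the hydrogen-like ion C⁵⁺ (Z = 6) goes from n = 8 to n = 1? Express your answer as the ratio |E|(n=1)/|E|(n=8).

|E| ∝ Z^2 · n^-2; with Z fixed, |E| ∝ n^-2.
|E|(n=1)/|E|(n=8) = (1/8)^-2 = 64

64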